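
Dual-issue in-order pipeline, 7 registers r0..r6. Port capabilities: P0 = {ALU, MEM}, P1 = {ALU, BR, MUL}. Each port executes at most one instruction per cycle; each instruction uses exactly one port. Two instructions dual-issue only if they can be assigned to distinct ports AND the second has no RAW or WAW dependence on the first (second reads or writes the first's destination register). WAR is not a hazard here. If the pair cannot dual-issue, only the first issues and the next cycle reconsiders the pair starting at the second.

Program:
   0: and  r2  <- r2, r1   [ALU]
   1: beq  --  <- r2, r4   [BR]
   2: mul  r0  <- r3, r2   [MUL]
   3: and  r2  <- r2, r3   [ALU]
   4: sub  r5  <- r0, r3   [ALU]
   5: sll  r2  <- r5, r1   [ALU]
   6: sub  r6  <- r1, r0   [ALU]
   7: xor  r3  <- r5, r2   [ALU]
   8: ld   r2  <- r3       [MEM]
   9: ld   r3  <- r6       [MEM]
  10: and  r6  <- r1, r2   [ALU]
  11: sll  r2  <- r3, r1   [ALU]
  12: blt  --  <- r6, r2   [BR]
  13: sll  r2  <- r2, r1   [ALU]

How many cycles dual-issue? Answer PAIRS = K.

t=0 i0:and ; RAW r2
t=1 i1:beq ; no-port BR/MUL
t=2 i2&i3:mul and ; dual
t=3 i4:sub ; RAW r5
t=4 i5&i6:sll sub ; dual
t=5 i7:xor ; RAW r3
t=6 i8:ld ; no-port MEM/MEM
t=7 i9&i10:ld and ; dual
t=8 i11:sll ; RAW r2
t=9 i12&i13:blt sll ; dual

PAIRS = 4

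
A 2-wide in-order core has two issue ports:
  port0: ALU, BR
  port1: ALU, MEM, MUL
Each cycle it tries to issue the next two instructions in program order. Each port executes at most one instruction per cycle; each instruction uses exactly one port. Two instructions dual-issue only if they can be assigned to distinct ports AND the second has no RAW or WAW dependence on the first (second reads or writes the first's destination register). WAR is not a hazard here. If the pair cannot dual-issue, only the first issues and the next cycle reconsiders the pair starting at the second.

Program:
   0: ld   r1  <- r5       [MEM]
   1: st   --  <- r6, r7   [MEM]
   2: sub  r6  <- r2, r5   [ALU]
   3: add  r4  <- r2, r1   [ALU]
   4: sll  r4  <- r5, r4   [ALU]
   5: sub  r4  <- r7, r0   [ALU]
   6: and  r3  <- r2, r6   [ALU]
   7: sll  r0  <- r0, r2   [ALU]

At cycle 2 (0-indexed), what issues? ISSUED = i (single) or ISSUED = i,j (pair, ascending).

  cy0 -> i0 (ld) no-port MEM/MEM
  cy1 -> i1&i2 (st/sub) 2-wide
  cy2 -> i3 (add) RAW+WAW r4
  cy3 -> i4 (sll) WAW r4
  cy4 -> i5&i6 (sub/and) 2-wide
  cy5 -> i7 (sll) tail

ISSUED = 3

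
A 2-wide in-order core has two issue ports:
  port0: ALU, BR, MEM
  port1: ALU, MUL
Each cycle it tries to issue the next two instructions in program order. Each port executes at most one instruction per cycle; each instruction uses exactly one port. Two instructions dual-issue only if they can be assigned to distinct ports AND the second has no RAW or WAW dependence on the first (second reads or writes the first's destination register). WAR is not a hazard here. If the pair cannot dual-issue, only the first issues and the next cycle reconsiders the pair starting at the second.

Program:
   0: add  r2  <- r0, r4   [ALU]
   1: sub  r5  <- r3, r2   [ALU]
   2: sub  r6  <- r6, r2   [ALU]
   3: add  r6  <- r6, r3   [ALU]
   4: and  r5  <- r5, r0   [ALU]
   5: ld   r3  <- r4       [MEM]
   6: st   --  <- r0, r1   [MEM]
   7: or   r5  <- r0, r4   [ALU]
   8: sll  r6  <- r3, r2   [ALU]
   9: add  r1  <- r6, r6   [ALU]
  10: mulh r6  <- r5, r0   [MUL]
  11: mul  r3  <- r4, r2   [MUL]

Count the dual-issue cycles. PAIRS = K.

PAIRS = 4

t=0 i0:add ; RAW r2
t=1 i1/i2:sub;sub ; pair
t=2 i3/i4:add;and ; pair
t=3 i5:ld ; no-port MEM/MEM
t=4 i6/i7:st;or ; pair
t=5 i8:sll ; RAW r6
t=6 i9/i10:add;mulh ; pair
t=7 i11:mul ; tail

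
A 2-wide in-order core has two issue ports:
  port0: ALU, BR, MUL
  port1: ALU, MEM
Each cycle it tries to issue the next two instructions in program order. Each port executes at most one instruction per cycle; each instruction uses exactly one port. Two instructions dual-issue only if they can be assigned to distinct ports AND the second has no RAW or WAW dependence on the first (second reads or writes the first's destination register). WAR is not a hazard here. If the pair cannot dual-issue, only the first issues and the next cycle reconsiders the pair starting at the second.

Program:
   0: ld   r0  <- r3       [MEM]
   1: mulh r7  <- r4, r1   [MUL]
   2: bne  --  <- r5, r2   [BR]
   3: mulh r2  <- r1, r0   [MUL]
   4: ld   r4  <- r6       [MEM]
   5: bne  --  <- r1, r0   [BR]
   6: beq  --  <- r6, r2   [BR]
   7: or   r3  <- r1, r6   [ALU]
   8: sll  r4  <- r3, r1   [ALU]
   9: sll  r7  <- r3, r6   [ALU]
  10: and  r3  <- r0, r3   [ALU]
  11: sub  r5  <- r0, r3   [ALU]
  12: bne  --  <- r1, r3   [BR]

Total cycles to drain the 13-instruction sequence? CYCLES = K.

0. ld;mulh @i0+i1  | 2-wide
1. bne @i2  | no-port BR/MUL
2. mulh;ld @i3+i4  | 2-wide
3. bne @i5  | no-port BR/BR
4. beq;or @i6+i7  | 2-wide
5. sll;sll @i8+i9  | 2-wide
6. and @i10  | RAW r3
7. sub;bne @i11+i12  | 2-wide

CYCLES = 8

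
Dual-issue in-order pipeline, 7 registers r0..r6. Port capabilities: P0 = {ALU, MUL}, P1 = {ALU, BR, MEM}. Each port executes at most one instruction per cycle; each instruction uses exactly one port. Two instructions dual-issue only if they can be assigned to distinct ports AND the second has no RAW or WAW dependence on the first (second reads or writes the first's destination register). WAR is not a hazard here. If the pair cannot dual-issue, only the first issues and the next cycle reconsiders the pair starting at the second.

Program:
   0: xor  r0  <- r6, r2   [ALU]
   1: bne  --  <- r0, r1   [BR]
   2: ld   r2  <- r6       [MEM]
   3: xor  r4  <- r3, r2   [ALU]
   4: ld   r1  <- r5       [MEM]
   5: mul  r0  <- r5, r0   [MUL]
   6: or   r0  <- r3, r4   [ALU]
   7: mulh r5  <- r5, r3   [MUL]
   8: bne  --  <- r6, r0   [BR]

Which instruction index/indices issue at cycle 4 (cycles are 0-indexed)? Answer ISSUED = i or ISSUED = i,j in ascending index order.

c0: i0 xor.ALU  RAW r0
c1: i1 bne.BR  no-port BR/MEM
c2: i2 ld.MEM  RAW r2
c3: i3&i4 xor.ALU ld.MEM  2-wide
c4: i5 mul.MUL  WAW r0
c5: i6&i7 or.ALU mulh.MUL  2-wide
c6: i8 bne.BR  tail

ISSUED = 5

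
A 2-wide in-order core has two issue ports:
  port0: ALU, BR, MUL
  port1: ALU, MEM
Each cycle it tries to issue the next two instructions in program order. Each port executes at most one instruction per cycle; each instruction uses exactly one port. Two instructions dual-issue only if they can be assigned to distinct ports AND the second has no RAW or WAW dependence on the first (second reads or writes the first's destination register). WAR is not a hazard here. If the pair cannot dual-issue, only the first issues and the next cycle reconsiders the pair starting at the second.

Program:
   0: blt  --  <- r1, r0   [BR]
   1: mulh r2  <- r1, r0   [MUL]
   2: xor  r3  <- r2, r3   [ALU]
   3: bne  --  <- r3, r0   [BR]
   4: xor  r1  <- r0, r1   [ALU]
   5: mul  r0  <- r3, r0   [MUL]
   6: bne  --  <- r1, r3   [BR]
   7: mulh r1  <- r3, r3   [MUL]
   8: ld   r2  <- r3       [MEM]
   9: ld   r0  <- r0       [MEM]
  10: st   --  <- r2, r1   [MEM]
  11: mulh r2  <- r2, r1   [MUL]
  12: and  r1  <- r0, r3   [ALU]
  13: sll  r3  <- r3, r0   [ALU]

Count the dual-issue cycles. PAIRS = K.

PAIRS = 4

[0] i0  blt  -- no-port BR/MUL
[1] i1  mulh  -- RAW r2
[2] i2  xor  -- RAW r3
[3] i3/i4  bne/xor  -- pair
[4] i5  mul  -- no-port MUL/BR
[5] i6  bne  -- no-port BR/MUL
[6] i7/i8  mulh/ld  -- pair
[7] i9  ld  -- no-port MEM/MEM
[8] i10/i11  st/mulh  -- pair
[9] i12/i13  and/sll  -- pair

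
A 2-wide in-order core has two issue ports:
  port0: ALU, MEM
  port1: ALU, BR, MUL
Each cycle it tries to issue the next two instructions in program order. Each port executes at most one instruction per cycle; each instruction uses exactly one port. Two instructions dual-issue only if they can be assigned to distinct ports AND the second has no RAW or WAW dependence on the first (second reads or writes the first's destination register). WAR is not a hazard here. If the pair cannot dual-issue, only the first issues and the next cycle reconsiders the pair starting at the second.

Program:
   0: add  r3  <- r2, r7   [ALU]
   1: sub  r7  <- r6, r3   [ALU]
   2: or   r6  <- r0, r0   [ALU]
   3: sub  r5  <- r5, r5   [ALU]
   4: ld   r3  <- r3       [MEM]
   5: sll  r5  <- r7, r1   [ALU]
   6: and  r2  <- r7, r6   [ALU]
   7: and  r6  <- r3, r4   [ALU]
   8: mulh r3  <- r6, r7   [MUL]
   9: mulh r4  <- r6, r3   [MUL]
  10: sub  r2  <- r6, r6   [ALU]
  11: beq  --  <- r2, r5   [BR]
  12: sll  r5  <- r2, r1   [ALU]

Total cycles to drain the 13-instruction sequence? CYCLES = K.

CYCLES = 8

c0: i0 add.ALU  RAW r3
c1: i1,i2 sub.ALU;or.ALU  dual
c2: i3,i4 sub.ALU;ld.MEM  dual
c3: i5,i6 sll.ALU;and.ALU  dual
c4: i7 and.ALU  RAW r6
c5: i8 mulh.MUL  no-port MUL/MUL
c6: i9,i10 mulh.MUL;sub.ALU  dual
c7: i11,i12 beq.BR;sll.ALU  dual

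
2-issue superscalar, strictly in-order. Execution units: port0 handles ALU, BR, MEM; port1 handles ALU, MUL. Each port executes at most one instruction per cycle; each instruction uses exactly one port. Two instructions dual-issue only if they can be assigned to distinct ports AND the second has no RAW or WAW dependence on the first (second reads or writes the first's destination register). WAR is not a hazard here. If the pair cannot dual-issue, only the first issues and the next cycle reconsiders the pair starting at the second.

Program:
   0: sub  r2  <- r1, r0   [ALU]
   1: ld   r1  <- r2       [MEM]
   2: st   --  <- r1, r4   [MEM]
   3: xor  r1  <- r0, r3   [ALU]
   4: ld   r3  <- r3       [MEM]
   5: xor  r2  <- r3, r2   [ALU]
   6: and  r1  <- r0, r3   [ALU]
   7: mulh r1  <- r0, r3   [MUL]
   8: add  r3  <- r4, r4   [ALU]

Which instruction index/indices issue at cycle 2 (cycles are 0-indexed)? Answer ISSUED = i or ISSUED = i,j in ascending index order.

ISSUED = 2,3

  cy0 -> i0 (sub.ALU) RAW r2
  cy1 -> i1 (ld.MEM) no-port MEM/MEM
  cy2 -> i2,i3 (st.MEM/xor.ALU) dual
  cy3 -> i4 (ld.MEM) RAW r3
  cy4 -> i5,i6 (xor.ALU/and.ALU) dual
  cy5 -> i7,i8 (mulh.MUL/add.ALU) dual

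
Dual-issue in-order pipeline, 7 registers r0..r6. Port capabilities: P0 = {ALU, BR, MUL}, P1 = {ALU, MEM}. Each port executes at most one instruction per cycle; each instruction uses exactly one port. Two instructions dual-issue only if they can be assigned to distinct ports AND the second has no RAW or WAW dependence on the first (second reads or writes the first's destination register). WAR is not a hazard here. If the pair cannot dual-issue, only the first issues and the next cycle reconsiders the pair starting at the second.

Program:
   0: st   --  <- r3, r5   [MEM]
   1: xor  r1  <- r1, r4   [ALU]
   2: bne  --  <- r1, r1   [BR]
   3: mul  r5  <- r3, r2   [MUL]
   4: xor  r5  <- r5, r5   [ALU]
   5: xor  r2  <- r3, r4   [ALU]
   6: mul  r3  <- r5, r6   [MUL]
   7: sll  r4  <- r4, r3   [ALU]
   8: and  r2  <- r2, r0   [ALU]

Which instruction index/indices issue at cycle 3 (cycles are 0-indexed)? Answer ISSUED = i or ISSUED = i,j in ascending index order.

t=0 i0&i1:st.MEM;xor.ALU ; dual
t=1 i2:bne.BR ; no-port BR/MUL
t=2 i3:mul.MUL ; RAW+WAW r5
t=3 i4&i5:xor.ALU;xor.ALU ; dual
t=4 i6:mul.MUL ; RAW r3
t=5 i7&i8:sll.ALU;and.ALU ; dual

ISSUED = 4,5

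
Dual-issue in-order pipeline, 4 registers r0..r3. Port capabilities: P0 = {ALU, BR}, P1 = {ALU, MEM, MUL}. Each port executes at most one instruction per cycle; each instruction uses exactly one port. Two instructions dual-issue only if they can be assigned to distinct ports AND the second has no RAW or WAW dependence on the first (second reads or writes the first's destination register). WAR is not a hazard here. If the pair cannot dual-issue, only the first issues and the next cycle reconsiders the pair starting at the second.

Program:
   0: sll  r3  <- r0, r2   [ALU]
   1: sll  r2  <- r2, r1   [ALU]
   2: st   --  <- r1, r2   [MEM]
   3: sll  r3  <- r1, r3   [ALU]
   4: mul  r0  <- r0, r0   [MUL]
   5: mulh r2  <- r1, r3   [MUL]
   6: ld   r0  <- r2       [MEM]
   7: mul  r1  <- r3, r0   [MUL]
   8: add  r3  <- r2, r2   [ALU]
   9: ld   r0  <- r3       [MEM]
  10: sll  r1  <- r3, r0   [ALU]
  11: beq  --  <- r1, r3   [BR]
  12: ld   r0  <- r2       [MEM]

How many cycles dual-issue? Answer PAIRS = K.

#0 head=0: sll.ALU;sll.ALU i0/i1 2-wide
#1 head=2: st.MEM;sll.ALU i2/i3 2-wide
#2 head=4: mul.MUL i4 no-port MUL/MUL
#3 head=5: mulh.MUL i5 no-port MUL/MEM
#4 head=6: ld.MEM i6 no-port MEM/MUL
#5 head=7: mul.MUL;add.ALU i7/i8 2-wide
#6 head=9: ld.MEM i9 RAW r0
#7 head=10: sll.ALU i10 RAW r1
#8 head=11: beq.BR;ld.MEM i11/i12 2-wide

PAIRS = 4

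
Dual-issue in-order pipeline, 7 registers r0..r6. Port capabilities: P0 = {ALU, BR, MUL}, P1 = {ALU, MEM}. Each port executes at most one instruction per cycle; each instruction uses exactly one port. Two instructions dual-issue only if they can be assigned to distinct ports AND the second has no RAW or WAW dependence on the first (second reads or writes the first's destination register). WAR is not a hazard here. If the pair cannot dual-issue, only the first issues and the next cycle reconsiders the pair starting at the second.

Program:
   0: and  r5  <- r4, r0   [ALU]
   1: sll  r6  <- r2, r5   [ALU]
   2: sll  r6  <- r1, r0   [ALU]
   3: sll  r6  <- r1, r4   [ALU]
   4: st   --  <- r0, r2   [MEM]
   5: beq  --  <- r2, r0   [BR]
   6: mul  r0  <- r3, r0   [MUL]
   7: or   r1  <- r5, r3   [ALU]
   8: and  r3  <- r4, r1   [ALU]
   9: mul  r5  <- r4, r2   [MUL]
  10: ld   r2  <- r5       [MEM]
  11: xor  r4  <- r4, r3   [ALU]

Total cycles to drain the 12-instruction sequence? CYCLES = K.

#0 head=0: and i0 RAW r5
#1 head=1: sll i1 WAW r6
#2 head=2: sll i2 WAW r6
#3 head=3: sll st i3&i4 2-wide
#4 head=5: beq i5 no-port BR/MUL
#5 head=6: mul or i6&i7 2-wide
#6 head=8: and mul i8&i9 2-wide
#7 head=10: ld xor i10&i11 2-wide

CYCLES = 8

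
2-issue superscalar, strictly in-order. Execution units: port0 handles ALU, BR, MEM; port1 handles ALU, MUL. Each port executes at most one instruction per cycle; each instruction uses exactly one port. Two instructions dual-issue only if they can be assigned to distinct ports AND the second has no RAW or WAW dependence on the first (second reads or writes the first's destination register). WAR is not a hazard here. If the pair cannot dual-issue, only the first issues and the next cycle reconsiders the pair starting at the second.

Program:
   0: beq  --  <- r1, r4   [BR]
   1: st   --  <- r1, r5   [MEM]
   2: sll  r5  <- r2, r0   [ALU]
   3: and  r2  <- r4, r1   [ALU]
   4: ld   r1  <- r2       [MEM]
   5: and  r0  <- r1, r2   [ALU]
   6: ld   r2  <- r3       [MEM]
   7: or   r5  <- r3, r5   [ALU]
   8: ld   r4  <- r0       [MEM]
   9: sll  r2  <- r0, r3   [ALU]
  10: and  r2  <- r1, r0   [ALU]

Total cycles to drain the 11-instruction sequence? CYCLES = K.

[0] i0  beq  -- no-port BR/MEM
[1] i1&i2  st;sll  -- 2-wide
[2] i3  and  -- RAW r2
[3] i4  ld  -- RAW r1
[4] i5&i6  and;ld  -- 2-wide
[5] i7&i8  or;ld  -- 2-wide
[6] i9  sll  -- WAW r2
[7] i10  and  -- tail

CYCLES = 8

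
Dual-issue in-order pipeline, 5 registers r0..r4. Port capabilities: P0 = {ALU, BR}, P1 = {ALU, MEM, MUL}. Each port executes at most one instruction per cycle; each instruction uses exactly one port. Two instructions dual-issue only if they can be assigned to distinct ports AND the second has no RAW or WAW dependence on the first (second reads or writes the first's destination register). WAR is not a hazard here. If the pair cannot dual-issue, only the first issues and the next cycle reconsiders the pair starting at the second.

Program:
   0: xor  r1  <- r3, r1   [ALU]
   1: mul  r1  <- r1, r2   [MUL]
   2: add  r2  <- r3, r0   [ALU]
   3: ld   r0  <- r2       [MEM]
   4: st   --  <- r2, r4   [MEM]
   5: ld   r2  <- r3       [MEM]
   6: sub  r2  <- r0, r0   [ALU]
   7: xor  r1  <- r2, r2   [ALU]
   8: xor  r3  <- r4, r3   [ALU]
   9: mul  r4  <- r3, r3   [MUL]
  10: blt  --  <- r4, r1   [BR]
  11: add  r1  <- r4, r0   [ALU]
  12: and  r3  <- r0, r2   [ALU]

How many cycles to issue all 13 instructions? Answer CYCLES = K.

c0: i0 xor.ALU  RAW+WAW r1
c1: i1+i2 mul.MUL/add.ALU  pair
c2: i3 ld.MEM  no-port MEM/MEM
c3: i4 st.MEM  no-port MEM/MEM
c4: i5 ld.MEM  WAW r2
c5: i6 sub.ALU  RAW r2
c6: i7+i8 xor.ALU/xor.ALU  pair
c7: i9 mul.MUL  RAW r4
c8: i10+i11 blt.BR/add.ALU  pair
c9: i12 and.ALU  tail

CYCLES = 10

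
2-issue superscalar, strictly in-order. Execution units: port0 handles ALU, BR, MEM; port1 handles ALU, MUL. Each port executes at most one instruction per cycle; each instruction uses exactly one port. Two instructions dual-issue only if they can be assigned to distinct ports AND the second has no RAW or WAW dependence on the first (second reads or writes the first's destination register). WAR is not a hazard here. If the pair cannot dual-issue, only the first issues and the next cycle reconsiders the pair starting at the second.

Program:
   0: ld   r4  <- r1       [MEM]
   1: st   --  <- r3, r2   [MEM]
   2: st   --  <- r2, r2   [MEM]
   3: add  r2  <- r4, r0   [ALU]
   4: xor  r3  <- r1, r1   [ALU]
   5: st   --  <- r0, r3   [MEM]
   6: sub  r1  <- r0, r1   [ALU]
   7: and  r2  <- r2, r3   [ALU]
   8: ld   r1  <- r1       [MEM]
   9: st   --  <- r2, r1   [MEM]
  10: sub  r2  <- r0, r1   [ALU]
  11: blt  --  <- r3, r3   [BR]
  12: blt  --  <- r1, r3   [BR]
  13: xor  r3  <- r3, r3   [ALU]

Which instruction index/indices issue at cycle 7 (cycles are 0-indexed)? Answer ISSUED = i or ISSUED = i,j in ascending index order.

c0: i0 ld  no-port MEM/MEM
c1: i1 st  no-port MEM/MEM
c2: i2+i3 st;add  pair
c3: i4 xor  RAW r3
c4: i5+i6 st;sub  pair
c5: i7+i8 and;ld  pair
c6: i9+i10 st;sub  pair
c7: i11 blt  no-port BR/BR
c8: i12+i13 blt;xor  pair

ISSUED = 11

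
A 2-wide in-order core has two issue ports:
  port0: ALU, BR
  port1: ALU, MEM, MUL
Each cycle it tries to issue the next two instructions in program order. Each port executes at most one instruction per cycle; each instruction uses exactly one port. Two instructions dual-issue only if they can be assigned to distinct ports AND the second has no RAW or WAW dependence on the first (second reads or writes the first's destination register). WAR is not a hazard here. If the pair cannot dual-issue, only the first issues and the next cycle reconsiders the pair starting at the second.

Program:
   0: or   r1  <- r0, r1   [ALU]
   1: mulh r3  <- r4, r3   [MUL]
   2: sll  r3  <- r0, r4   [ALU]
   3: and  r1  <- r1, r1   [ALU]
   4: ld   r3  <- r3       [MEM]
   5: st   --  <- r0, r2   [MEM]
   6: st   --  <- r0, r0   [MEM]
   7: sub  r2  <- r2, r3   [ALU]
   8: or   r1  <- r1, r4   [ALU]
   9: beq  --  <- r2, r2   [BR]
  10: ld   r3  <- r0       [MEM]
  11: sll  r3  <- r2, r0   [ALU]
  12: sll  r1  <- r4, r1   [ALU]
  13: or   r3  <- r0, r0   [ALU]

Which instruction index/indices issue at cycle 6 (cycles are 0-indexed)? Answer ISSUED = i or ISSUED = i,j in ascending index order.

ISSUED = 10

#0 head=0: or.ALU/mulh.MUL i0&i1 pair
#1 head=2: sll.ALU/and.ALU i2&i3 pair
#2 head=4: ld.MEM i4 no-port MEM/MEM
#3 head=5: st.MEM i5 no-port MEM/MEM
#4 head=6: st.MEM/sub.ALU i6&i7 pair
#5 head=8: or.ALU/beq.BR i8&i9 pair
#6 head=10: ld.MEM i10 WAW r3
#7 head=11: sll.ALU/sll.ALU i11&i12 pair
#8 head=13: or.ALU i13 tail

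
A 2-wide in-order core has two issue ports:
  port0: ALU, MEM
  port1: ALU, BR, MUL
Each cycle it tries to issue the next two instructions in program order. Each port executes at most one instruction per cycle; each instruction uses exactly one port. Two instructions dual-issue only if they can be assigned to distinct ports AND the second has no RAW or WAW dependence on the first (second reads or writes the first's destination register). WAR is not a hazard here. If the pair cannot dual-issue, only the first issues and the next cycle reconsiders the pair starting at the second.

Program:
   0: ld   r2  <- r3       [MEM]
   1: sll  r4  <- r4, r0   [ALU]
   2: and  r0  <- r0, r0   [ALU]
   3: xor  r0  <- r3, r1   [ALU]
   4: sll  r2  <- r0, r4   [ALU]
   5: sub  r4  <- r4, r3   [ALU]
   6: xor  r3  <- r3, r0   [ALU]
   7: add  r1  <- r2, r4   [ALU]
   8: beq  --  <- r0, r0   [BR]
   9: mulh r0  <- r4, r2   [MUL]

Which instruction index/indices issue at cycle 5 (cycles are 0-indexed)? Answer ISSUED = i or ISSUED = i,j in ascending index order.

ISSUED = 8

[0] i0&i1  ld.MEM;sll.ALU  -- dual
[1] i2  and.ALU  -- WAW r0
[2] i3  xor.ALU  -- RAW r0
[3] i4&i5  sll.ALU;sub.ALU  -- dual
[4] i6&i7  xor.ALU;add.ALU  -- dual
[5] i8  beq.BR  -- no-port BR/MUL
[6] i9  mulh.MUL  -- tail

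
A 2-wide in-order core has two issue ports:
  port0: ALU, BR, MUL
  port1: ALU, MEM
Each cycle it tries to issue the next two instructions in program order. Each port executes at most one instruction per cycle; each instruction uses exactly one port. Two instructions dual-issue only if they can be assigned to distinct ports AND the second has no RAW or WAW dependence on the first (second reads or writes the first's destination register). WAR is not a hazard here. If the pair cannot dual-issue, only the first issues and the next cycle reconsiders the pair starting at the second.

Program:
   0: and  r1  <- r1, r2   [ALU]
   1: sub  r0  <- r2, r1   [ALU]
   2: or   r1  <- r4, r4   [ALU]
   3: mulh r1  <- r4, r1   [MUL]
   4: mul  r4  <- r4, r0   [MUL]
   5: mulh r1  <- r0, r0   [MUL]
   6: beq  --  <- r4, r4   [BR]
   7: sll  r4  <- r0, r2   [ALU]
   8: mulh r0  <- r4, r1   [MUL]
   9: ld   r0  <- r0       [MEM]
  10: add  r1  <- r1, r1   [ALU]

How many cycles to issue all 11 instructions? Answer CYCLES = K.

  cy0 -> i0 (and) RAW r1
  cy1 -> i1/i2 (sub or) 2-wide
  cy2 -> i3 (mulh) no-port MUL/MUL
  cy3 -> i4 (mul) no-port MUL/MUL
  cy4 -> i5 (mulh) no-port MUL/BR
  cy5 -> i6/i7 (beq sll) 2-wide
  cy6 -> i8 (mulh) RAW+WAW r0
  cy7 -> i9/i10 (ld add) 2-wide

CYCLES = 8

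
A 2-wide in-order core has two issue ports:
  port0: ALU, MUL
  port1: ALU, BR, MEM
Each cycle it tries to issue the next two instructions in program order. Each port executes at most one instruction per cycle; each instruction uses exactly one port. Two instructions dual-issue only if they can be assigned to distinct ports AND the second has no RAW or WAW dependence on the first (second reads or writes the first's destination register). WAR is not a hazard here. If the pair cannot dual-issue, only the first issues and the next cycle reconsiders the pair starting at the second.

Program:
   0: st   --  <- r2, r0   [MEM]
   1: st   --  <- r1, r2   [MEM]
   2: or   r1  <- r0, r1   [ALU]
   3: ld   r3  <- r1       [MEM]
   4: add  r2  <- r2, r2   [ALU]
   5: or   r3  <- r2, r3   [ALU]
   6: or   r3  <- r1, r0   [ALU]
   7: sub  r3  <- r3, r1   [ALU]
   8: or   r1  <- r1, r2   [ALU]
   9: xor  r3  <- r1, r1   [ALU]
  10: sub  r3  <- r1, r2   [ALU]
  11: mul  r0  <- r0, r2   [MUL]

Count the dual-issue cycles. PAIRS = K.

[0] i0  st.MEM  -- no-port MEM/MEM
[1] i1/i2  st.MEM+or.ALU  -- 2-wide
[2] i3/i4  ld.MEM+add.ALU  -- 2-wide
[3] i5  or.ALU  -- WAW r3
[4] i6  or.ALU  -- RAW+WAW r3
[5] i7/i8  sub.ALU+or.ALU  -- 2-wide
[6] i9  xor.ALU  -- WAW r3
[7] i10/i11  sub.ALU+mul.MUL  -- 2-wide

PAIRS = 4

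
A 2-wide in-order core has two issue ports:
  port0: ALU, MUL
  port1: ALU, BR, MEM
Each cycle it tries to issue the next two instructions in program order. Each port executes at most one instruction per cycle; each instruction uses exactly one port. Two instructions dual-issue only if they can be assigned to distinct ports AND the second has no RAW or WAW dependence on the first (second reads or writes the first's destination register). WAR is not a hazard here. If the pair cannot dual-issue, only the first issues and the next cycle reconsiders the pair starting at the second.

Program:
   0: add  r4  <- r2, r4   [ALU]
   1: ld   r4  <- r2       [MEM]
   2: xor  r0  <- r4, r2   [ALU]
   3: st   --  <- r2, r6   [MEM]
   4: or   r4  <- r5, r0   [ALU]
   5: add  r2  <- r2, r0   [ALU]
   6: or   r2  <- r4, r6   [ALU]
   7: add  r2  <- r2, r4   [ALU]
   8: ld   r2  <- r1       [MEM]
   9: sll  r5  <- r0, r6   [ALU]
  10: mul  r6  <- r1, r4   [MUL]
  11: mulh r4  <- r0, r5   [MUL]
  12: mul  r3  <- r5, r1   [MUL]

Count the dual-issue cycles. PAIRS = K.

PAIRS = 3

t=0 i0:add ; WAW r4
t=1 i1:ld ; RAW r4
t=2 i2+i3:xor;st ; pair
t=3 i4+i5:or;add ; pair
t=4 i6:or ; RAW+WAW r2
t=5 i7:add ; WAW r2
t=6 i8+i9:ld;sll ; pair
t=7 i10:mul ; no-port MUL/MUL
t=8 i11:mulh ; no-port MUL/MUL
t=9 i12:mul ; tail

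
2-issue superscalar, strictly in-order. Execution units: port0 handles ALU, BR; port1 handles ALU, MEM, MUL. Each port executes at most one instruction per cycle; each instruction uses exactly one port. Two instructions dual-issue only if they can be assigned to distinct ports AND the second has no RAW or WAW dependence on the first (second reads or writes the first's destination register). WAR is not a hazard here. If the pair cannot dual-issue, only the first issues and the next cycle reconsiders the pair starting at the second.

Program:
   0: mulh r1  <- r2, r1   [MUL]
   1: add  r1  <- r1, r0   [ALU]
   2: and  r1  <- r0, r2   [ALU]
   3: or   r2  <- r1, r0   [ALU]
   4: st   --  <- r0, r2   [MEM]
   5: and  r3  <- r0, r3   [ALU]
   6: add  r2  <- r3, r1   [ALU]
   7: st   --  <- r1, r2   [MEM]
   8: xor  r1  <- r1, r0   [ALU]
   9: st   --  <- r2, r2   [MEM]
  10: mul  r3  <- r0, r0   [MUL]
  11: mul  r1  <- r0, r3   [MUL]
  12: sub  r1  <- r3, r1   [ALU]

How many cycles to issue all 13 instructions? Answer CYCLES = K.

#0 head=0: mulh i0 RAW+WAW r1
#1 head=1: add i1 WAW r1
#2 head=2: and i2 RAW r1
#3 head=3: or i3 RAW r2
#4 head=4: st/and i4/i5 2-wide
#5 head=6: add i6 RAW r2
#6 head=7: st/xor i7/i8 2-wide
#7 head=9: st i9 no-port MEM/MUL
#8 head=10: mul i10 no-port MUL/MUL
#9 head=11: mul i11 RAW+WAW r1
#10 head=12: sub i12 tail

CYCLES = 11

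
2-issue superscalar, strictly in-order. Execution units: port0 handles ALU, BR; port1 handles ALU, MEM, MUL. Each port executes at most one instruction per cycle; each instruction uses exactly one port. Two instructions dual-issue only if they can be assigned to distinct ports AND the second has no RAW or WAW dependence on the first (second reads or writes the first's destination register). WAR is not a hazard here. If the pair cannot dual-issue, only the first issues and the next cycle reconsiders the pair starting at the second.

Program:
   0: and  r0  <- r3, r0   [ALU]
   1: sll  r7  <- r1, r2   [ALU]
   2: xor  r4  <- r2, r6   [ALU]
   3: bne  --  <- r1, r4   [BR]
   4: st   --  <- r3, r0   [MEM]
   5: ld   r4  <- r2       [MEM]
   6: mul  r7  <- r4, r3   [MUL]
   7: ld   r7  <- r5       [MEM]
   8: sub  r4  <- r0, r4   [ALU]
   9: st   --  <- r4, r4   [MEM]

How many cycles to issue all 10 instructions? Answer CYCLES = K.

c0: i0&i1 and.ALU/sll.ALU  pair
c1: i2 xor.ALU  RAW r4
c2: i3&i4 bne.BR/st.MEM  pair
c3: i5 ld.MEM  no-port MEM/MUL
c4: i6 mul.MUL  no-port MUL/MEM
c5: i7&i8 ld.MEM/sub.ALU  pair
c6: i9 st.MEM  tail

CYCLES = 7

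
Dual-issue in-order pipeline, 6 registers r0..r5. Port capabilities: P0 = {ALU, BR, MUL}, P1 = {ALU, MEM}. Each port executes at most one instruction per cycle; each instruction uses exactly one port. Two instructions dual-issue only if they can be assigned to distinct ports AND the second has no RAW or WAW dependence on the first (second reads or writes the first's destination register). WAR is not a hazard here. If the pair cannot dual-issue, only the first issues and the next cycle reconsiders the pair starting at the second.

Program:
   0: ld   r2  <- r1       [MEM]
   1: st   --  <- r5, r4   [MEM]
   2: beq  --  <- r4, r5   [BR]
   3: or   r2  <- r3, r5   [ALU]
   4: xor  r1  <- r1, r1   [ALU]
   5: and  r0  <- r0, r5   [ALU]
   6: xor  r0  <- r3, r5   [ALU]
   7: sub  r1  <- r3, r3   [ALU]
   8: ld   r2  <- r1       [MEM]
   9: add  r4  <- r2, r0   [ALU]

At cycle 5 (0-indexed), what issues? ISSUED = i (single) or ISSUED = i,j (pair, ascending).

  cy0 -> i0 (ld.MEM) no-port MEM/MEM
  cy1 -> i1,i2 (st.MEM;beq.BR) dual
  cy2 -> i3,i4 (or.ALU;xor.ALU) dual
  cy3 -> i5 (and.ALU) WAW r0
  cy4 -> i6,i7 (xor.ALU;sub.ALU) dual
  cy5 -> i8 (ld.MEM) RAW r2
  cy6 -> i9 (add.ALU) tail

ISSUED = 8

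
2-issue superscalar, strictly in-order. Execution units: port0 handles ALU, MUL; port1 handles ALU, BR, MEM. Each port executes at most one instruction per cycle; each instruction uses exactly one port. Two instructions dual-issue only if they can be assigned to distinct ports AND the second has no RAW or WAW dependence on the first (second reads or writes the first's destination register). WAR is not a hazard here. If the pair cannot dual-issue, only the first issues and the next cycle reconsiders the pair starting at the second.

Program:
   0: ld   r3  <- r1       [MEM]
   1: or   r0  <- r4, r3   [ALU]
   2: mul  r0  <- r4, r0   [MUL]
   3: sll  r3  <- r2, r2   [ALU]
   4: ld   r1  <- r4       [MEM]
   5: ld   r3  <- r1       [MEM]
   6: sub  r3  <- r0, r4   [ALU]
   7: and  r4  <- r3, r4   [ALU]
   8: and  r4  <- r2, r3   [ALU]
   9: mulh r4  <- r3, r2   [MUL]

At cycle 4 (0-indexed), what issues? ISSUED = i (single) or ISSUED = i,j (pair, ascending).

0. ld.MEM @i0  | RAW r3
1. or.ALU @i1  | RAW+WAW r0
2. mul.MUL;sll.ALU @i2,i3  | dual
3. ld.MEM @i4  | no-port MEM/MEM
4. ld.MEM @i5  | WAW r3
5. sub.ALU @i6  | RAW r3
6. and.ALU @i7  | WAW r4
7. and.ALU @i8  | WAW r4
8. mulh.MUL @i9  | tail

ISSUED = 5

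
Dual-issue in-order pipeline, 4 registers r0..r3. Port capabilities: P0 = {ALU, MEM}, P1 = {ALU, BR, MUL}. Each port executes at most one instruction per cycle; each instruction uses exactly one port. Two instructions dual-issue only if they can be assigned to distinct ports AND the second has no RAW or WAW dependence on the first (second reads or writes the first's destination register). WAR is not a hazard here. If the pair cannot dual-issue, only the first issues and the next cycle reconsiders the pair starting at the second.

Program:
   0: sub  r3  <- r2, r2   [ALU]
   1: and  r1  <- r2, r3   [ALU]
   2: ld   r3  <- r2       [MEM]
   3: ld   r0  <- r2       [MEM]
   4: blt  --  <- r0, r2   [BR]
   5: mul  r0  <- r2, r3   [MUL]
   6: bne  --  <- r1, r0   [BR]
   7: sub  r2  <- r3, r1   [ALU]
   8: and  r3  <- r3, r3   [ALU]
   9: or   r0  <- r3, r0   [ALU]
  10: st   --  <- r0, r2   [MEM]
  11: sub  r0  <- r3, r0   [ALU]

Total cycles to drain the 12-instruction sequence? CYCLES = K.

t=0 i0:sub ; RAW r3
t=1 i1&i2:and ld ; pair
t=2 i3:ld ; RAW r0
t=3 i4:blt ; no-port BR/MUL
t=4 i5:mul ; no-port MUL/BR
t=5 i6&i7:bne sub ; pair
t=6 i8:and ; RAW r3
t=7 i9:or ; RAW r0
t=8 i10&i11:st sub ; pair

CYCLES = 9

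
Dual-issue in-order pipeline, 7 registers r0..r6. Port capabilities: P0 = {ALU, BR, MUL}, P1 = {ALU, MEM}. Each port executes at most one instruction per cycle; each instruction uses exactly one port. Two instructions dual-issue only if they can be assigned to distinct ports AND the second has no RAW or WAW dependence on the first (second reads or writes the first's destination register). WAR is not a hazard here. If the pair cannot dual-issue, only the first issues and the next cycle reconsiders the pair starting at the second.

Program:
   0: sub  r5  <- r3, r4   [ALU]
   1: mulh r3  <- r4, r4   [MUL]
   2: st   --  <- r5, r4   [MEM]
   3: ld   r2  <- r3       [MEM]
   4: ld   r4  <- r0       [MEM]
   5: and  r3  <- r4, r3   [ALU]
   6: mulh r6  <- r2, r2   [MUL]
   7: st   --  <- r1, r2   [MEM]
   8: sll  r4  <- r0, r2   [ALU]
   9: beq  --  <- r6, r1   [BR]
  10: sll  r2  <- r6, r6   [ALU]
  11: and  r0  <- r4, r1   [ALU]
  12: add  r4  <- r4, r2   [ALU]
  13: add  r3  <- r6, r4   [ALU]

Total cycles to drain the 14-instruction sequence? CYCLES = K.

CYCLES = 9

[0] i0/i1  sub+mulh  -- 2-wide
[1] i2  st  -- no-port MEM/MEM
[2] i3  ld  -- no-port MEM/MEM
[3] i4  ld  -- RAW r4
[4] i5/i6  and+mulh  -- 2-wide
[5] i7/i8  st+sll  -- 2-wide
[6] i9/i10  beq+sll  -- 2-wide
[7] i11/i12  and+add  -- 2-wide
[8] i13  add  -- tail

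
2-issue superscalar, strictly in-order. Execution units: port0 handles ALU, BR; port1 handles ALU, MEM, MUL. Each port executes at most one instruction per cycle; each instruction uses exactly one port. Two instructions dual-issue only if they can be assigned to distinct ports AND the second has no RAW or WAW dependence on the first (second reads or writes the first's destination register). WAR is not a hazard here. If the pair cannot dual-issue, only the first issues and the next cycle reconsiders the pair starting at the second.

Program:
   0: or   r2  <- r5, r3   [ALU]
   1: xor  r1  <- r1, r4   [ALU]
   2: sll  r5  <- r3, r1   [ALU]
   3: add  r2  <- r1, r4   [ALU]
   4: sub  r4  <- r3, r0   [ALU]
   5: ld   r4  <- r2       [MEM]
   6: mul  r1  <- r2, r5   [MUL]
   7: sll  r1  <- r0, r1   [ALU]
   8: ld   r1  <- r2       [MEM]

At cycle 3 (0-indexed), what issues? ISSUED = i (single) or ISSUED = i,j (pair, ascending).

[0] i0,i1  or/xor  -- 2-wide
[1] i2,i3  sll/add  -- 2-wide
[2] i4  sub  -- WAW r4
[3] i5  ld  -- no-port MEM/MUL
[4] i6  mul  -- RAW+WAW r1
[5] i7  sll  -- WAW r1
[6] i8  ld  -- tail

ISSUED = 5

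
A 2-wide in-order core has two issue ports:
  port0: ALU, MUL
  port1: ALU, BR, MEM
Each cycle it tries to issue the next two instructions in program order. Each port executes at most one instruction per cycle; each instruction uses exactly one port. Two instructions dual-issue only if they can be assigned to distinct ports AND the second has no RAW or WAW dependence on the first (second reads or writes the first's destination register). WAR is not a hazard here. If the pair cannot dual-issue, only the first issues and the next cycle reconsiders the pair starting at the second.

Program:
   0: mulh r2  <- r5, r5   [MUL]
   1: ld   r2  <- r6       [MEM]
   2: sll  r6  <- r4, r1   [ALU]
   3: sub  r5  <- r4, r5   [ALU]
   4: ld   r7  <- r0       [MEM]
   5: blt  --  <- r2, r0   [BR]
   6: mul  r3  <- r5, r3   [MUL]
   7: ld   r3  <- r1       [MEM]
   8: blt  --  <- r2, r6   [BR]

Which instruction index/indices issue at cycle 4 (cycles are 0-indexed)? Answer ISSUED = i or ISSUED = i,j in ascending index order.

ISSUED = 7

  cy0 -> i0 (mulh) WAW r2
  cy1 -> i1+i2 (ld+sll) dual
  cy2 -> i3+i4 (sub+ld) dual
  cy3 -> i5+i6 (blt+mul) dual
  cy4 -> i7 (ld) no-port MEM/BR
  cy5 -> i8 (blt) tail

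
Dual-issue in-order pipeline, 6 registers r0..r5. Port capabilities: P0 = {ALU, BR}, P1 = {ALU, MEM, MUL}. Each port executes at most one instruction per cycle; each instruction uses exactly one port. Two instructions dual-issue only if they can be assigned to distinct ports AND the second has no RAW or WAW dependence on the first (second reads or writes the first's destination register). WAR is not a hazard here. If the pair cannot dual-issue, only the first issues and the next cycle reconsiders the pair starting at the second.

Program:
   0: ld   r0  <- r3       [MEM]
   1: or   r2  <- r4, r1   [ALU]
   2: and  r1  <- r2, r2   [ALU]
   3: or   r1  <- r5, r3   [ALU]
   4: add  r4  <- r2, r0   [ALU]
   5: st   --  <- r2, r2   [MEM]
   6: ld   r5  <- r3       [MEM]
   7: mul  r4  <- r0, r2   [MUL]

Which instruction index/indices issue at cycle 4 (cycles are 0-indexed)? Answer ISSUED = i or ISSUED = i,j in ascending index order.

c0: i0&i1 ld.MEM/or.ALU  pair
c1: i2 and.ALU  WAW r1
c2: i3&i4 or.ALU/add.ALU  pair
c3: i5 st.MEM  no-port MEM/MEM
c4: i6 ld.MEM  no-port MEM/MUL
c5: i7 mul.MUL  tail

ISSUED = 6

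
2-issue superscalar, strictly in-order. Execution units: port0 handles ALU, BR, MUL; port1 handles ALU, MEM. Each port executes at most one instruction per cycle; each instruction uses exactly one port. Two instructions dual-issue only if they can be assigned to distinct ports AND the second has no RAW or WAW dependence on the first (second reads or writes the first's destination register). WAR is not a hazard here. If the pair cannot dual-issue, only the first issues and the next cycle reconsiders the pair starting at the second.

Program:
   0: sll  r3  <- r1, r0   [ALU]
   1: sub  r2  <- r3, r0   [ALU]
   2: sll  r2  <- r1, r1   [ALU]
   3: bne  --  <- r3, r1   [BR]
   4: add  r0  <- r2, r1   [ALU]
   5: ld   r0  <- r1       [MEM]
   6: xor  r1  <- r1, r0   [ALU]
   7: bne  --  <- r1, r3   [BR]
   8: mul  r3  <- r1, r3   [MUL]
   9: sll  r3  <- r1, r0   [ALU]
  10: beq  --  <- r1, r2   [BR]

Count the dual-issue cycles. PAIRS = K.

#0 head=0: sll i0 RAW r3
#1 head=1: sub i1 WAW r2
#2 head=2: sll+bne i2&i3 pair
#3 head=4: add i4 WAW r0
#4 head=5: ld i5 RAW r0
#5 head=6: xor i6 RAW r1
#6 head=7: bne i7 no-port BR/MUL
#7 head=8: mul i8 WAW r3
#8 head=9: sll+beq i9&i10 pair

PAIRS = 2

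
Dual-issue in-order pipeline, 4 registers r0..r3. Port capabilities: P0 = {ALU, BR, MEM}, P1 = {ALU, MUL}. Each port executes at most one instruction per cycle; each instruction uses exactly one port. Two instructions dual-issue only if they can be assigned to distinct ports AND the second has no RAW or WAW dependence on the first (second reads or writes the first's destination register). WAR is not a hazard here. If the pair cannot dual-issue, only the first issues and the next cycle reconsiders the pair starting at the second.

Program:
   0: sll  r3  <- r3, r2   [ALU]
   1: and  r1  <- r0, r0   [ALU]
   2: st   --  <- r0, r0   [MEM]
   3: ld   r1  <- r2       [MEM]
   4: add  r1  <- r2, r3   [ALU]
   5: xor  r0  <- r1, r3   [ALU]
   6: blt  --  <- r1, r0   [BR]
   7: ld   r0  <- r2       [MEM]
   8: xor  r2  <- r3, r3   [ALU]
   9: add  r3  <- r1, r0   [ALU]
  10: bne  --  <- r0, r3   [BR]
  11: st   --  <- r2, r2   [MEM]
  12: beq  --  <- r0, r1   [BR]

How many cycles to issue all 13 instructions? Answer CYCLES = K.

0. sll.ALU/and.ALU @i0+i1  | dual
1. st.MEM @i2  | no-port MEM/MEM
2. ld.MEM @i3  | WAW r1
3. add.ALU @i4  | RAW r1
4. xor.ALU @i5  | RAW r0
5. blt.BR @i6  | no-port BR/MEM
6. ld.MEM/xor.ALU @i7+i8  | dual
7. add.ALU @i9  | RAW r3
8. bne.BR @i10  | no-port BR/MEM
9. st.MEM @i11  | no-port MEM/BR
10. beq.BR @i12  | tail

CYCLES = 11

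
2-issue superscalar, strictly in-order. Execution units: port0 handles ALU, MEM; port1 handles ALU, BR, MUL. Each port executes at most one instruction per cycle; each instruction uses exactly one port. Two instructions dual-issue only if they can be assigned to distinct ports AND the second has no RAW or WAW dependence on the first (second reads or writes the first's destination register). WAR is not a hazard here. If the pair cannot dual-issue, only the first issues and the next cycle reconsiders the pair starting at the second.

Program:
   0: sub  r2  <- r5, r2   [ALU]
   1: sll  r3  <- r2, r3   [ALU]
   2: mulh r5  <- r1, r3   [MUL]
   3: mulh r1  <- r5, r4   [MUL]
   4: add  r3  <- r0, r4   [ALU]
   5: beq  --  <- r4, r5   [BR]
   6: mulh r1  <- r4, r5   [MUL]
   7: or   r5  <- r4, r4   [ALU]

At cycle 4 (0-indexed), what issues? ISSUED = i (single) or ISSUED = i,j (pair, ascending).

c0: i0 sub.ALU  RAW r2
c1: i1 sll.ALU  RAW r3
c2: i2 mulh.MUL  no-port MUL/MUL
c3: i3/i4 mulh.MUL+add.ALU  2-wide
c4: i5 beq.BR  no-port BR/MUL
c5: i6/i7 mulh.MUL+or.ALU  2-wide

ISSUED = 5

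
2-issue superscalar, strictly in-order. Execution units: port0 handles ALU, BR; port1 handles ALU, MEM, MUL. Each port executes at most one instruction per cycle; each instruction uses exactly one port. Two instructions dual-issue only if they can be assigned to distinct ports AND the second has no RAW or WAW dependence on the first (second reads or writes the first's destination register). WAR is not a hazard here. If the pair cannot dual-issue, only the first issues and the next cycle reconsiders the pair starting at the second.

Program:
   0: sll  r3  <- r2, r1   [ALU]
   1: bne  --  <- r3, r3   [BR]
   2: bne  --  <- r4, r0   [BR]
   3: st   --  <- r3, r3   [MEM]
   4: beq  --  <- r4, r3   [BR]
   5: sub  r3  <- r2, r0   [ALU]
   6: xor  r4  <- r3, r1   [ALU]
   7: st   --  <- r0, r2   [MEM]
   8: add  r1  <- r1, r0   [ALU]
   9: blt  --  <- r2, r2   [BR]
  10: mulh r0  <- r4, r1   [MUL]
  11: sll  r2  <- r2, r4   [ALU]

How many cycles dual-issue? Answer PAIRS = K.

PAIRS = 5

0. sll @i0  | RAW r3
1. bne @i1  | no-port BR/BR
2. bne;st @i2,i3  | 2-wide
3. beq;sub @i4,i5  | 2-wide
4. xor;st @i6,i7  | 2-wide
5. add;blt @i8,i9  | 2-wide
6. mulh;sll @i10,i11  | 2-wide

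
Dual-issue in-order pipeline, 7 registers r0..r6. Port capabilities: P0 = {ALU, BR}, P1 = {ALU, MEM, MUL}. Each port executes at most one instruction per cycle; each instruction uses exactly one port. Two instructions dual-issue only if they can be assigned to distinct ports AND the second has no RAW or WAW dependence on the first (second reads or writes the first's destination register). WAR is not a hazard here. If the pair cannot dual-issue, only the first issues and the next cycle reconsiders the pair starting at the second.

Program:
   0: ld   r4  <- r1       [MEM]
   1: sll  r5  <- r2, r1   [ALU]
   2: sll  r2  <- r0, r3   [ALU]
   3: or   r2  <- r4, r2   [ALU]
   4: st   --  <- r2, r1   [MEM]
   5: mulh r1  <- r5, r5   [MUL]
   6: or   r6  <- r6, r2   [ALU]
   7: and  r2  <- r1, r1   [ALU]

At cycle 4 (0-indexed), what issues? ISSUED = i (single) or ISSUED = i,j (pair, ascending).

#0 head=0: ld.MEM;sll.ALU i0+i1 2-wide
#1 head=2: sll.ALU i2 RAW+WAW r2
#2 head=3: or.ALU i3 RAW r2
#3 head=4: st.MEM i4 no-port MEM/MUL
#4 head=5: mulh.MUL;or.ALU i5+i6 2-wide
#5 head=7: and.ALU i7 tail

ISSUED = 5,6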